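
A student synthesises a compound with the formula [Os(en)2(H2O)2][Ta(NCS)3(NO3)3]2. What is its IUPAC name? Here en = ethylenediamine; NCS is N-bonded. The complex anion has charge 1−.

diaquabis(ethylenediamine)osmium(II) triisothiocyanatotrinitratotantalate(V)

Both ions are complex: the cation is named first with the plain metal name, the anion second with the -ate form; each ion's ligands are alphabetised independently.
The complex anion is given as 1−; its ligand charges sum to -6, so Ta = +5.
With 2 anions per cation, the cation must be 2×1 = 2+.
Cation: ligand charges sum to 0; for the ion to be 2+, Os = +2.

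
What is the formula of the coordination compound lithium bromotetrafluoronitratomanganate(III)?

Li3[MnBrF4(NO3)]

Ligands: 1 bromo (Br, -1), 1 nitrato (NO3, -1), 4 fluoro (F, -1). Ligand charge sum = -6.
With Mn in oxidation state +3, the complex ion is [Mn...]^3−.
Charge balance with lithium (+1) requires 1 complex ion per 3 lithium.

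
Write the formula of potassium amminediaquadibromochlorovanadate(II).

Ligands: 1 chloro (Cl, -1), 2 aqua (H2O, neutral), 1 ammine (NH3, neutral), 2 bromo (Br, -1). Ligand charge sum = -3.
With V in oxidation state +2, the complex ion is [V...]^1−.
Charge balance with potassium (+1) requires 1 complex ion per 1 potassium.

K[VBr2Cl(H2O)2(NH3)]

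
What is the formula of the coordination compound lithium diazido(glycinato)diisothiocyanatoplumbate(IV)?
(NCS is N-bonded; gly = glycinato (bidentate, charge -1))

Ligands: 2 azido (N3, -1), 2 isothiocyanato (NCS, -1), 1 glycinato (gly, -1). Ligand charge sum = -5.
With Pb in oxidation state +4, the complex ion is [Pb...]^1−.
Charge balance with lithium (+1) requires 1 complex ion per 1 lithium.

Li[Pb(gly)(N3)2(NCS)2]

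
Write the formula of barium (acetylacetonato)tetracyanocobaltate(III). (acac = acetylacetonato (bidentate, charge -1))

Ba[Co(acac)(CN)4]

Ligands: 1 acetylacetonato (acac, -1), 4 cyano (CN, -1). Ligand charge sum = -5.
Charge balance with barium (+2) requires 1 complex ion per 1 barium.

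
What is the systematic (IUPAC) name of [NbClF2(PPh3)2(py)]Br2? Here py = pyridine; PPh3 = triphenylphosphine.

The 2 bromide counter-ions carry a total charge of -2, so each complex ion is 2+.
Ligand charges: 1×pyridine (neutral), 1×chloro (-1 each), 2×triphenylphosphine (neutral), 2×fluoro (-1 each); total -3. So Nb + (-3) = 2+, giving Nb = +5.
Ligands are named alphabetically: chloro before fluoro before pyridine before triphenylphosphine.

chlorodifluoro(pyridine)bis(triphenylphosphine)niobium(V) bromide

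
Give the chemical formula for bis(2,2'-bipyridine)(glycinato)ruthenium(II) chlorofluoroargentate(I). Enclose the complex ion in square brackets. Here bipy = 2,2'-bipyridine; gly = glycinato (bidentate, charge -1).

Cation [Ru…]: ligand charges -1, Ru(II) ⇒ ion charge 1+.
Anion [Ag…]: ligand charges -2, Ag(I) ⇒ ion charge 1−.

[Ru(bipy)2(gly)][AgClF]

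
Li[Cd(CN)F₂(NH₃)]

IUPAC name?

lithium amminecyanodifluorocadmate(II)

The 1 lithium counter-ion carries a total charge of +1, so each complex ion is 1−.
Ligand charges: 2×fluoro (-1 each), 1×cyano (-1 each), 1×ammine (neutral); total -3. So Cd + (-3) = 1−, giving Cd = +2.
The complex ion is anionic, so cadmium takes the -ate form cadmate(II).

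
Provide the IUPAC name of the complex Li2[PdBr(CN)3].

lithium bromotricyanopalladate(II)

The 2 lithium counter-ions carry a total charge of +2, so each complex ion is 2−.
Ligand charges: 1×bromo (-1 each), 3×cyano (-1 each); total -4. So Pd + (-4) = 2−, giving Pd = +2.
Ligands are named alphabetically: bromo before cyano.
The complex ion is anionic, so palladium takes the -ate form palladate(II).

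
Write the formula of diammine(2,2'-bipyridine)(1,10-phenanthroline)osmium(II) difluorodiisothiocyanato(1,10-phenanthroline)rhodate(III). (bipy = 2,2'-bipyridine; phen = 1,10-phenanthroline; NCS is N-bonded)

[Os(bipy)(NH3)2(phen)][RhF2(NCS)2(phen)]2

Cation [Os…]: ligand charges 0, Os(II) ⇒ ion charge 2+.
Anion [Rh…]: ligand charges -4, Rh(III) ⇒ ion charge 1−.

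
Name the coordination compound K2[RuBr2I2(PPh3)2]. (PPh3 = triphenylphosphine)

The 2 potassium counter-ions carry a total charge of +2, so each complex ion is 2−.
Ligand charges: 2×iodo (-1 each), 2×triphenylphosphine (neutral), 2×bromo (-1 each); total -4. So Ru + (-4) = 2−, giving Ru = +2.
Ligands are named alphabetically: bromo before iodo before triphenylphosphine.
The complex ion is anionic, so ruthenium takes the -ate form ruthenate(II).

potassium dibromodiiodobis(triphenylphosphine)ruthenate(II)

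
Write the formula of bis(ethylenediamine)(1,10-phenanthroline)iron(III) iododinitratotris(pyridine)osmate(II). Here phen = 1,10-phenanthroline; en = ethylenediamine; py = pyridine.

[Fe(en)2(phen)][OsI(NO3)2(py)3]3

Cation [Fe…]: ligand charges 0, Fe(III) ⇒ ion charge 3+.
Anion [Os…]: ligand charges -3, Os(II) ⇒ ion charge 1−.
One 3+ cation requires 3 of the 1− anion.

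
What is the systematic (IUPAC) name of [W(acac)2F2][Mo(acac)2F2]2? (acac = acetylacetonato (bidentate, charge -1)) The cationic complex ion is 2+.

bis(acetylacetonato)difluorotungsten(VI) bis(acetylacetonato)difluoromolybdate(III)

Both ions are complex: the cation is named first with the plain metal name, the anion second with the -ate form; each ion's ligands are alphabetised independently.
The complex cation is given as 2+; its ligand charges sum to -4, so W = +6.
With 2 anions per cation, each anion must be 2/2 = 1−.
Anion: ligand charges sum to -4; for the ion to be 1−, Mo = +3.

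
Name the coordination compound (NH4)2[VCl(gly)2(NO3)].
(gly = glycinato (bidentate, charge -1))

The 2 ammonium counter-ions carry a total charge of +2, so each complex ion is 2−.
Ligand charges: 1×nitrato (-1 each), 2×glycinato (-1 each), 1×chloro (-1 each); total -4. So V + (-4) = 2−, giving V = +2.
Ligands are named alphabetically: chloro before glycinato before nitrato.
The complex ion is anionic, so vanadium takes the -ate form vanadate(II).

ammonium chlorobis(glycinato)nitratovanadate(II)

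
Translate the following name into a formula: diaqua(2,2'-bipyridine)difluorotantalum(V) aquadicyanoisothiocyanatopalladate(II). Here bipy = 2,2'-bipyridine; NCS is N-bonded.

Cation [Ta…]: ligand charges -2, Ta(V) ⇒ ion charge 3+.
Anion [Pd…]: ligand charges -3, Pd(II) ⇒ ion charge 1−.
One 3+ cation requires 3 of the 1− anion.

[Ta(bipy)F2(H2O)2][Pd(CN)2(H2O)(NCS)]3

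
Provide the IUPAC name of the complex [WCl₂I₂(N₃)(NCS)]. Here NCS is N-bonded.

There is no counter-ion, so the complex is neutral overall.
Ligand charges: 2×iodo (-1 each), 1×isothiocyanato (-1 each), 1×azido (-1 each), 2×chloro (-1 each); total -6. So W + (-6) = 0, giving W = +6.
Ligands are named alphabetically: azido before chloro before iodo before isothiocyanato.

azidodichlorodiiodoisothiocyanatotungsten(VI)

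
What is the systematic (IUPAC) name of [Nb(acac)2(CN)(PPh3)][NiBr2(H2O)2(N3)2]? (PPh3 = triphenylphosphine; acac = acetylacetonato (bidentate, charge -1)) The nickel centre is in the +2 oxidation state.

bis(acetylacetonato)cyano(triphenylphosphine)niobium(V) diaquadiazidodibromonickelate(II)

Both ions are complex: the cation is named first with the plain metal name, the anion second with the -ate form; each ion's ligands are alphabetised independently.
Ni is given as +2; the anion's ligand charges sum to -4, so the complex anion is 2−.
A 1:1 salt means the cation carries the equal and opposite charge, 2+.
Cation: ligand charges sum to -3; for the ion to be 2+, Nb = +5.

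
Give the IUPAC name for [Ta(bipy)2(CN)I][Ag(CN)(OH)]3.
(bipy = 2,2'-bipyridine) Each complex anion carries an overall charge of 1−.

bis(2,2'-bipyridine)cyanoiodotantalum(V) cyanohydroxoargentate(I)

The complex anion is given as 1−; its ligand charges sum to -2, so Ag = +1.
With 3 anions per cation, the cation must be 3×1 = 3+.
Cation: ligand charges sum to -2; for the ion to be 3+, Ta = +5.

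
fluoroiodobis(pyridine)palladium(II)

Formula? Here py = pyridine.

Ligands: 2 pyridine (py, neutral), 1 iodo (I, -1), 1 fluoro (F, -1). Ligand charge sum = -2.
With Pd in oxidation state +2, the complex ion is [Pd...].

[PdFI(py)2]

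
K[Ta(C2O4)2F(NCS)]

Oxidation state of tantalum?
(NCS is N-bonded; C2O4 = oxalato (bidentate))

1 potassium outside the brackets (+1 each) → the complex ion is 1−.
Ligand charges: 1×NCS = -1; 1×F = -1; 2×C2O4 = -4; sum -6.
Ta + (-6) = 1− ⇒ Ta is +5.

+5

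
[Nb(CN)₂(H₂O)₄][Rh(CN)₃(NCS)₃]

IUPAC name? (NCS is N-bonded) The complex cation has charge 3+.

tetraaquadicyanoniobium(V) tricyanotriisothiocyanatorhodate(III)

Both ions are complex: the cation is named first with the plain metal name, the anion second with the -ate form; each ion's ligands are alphabetised independently.
The complex cation is given as 3+; its ligand charges sum to -2, so Nb = +5.
A 1:1 salt means the anion carries the equal and opposite charge, 3−.
Anion: ligand charges sum to -6; for the ion to be 3−, Rh = +3.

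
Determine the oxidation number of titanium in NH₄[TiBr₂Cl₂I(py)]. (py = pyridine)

1 ammonium outside the brackets (+1 each) → the complex ion is 1−.
Ligand charges: 2×Cl = -2; 1×I = -1; 1×py neutral; 2×Br = -2; sum -5.
Ti + (-5) = 1− ⇒ Ti is +4.

+4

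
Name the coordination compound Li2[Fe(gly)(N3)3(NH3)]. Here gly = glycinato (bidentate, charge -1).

The 2 lithium counter-ions carry a total charge of +2, so each complex ion is 2−.
Ligand charges: 3×azido (-1 each), 1×ammine (neutral), 1×glycinato (-1 each); total -4. So Fe + (-4) = 2−, giving Fe = +2.
The complex ion is anionic, so iron takes the -ate form ferrate(II).

lithium amminetriazido(glycinato)ferrate(II)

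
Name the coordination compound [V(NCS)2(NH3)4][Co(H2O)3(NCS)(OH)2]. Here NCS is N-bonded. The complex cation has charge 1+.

tetraamminediisothiocyanatovanadium(III) triaquadihydroxoisothiocyanatocobaltate(II)

Both ions are complex: the cation is named first with the plain metal name, the anion second with the -ate form; each ion's ligands are alphabetised independently.
The complex cation is given as 1+; its ligand charges sum to -2, so V = +3.
A 1:1 salt means the anion carries the equal and opposite charge, 1−.
Anion: ligand charges sum to -3; for the ion to be 1−, Co = +2.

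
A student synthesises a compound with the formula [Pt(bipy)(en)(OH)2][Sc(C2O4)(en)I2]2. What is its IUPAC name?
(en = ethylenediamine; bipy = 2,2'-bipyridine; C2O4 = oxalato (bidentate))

Scandium is always +3 in its complexes; the anion's ligand charges sum to -4, so the complex anion is 1−.
With 2 anions per cation, the cation must be 2×1 = 2+.
Cation: ligand charges sum to -2; for the ion to be 2+, Pt = +4.

(2,2'-bipyridine)(ethylenediamine)dihydroxoplatinum(IV) (ethylenediamine)diiodooxalatoscandate(III)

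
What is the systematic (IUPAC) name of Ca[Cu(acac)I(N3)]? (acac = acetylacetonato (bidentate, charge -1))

calcium (acetylacetonato)azidoiodocuprate(I)

The 1 calcium counter-ion carries a total charge of +2, so each complex ion is 2−.
Ligand charges: 1×azido (-1 each), 1×iodo (-1 each), 1×acetylacetonato (-1 each); total -3. So Cu + (-3) = 2−, giving Cu = +1.
Ligands are named alphabetically: acetylacetonato before azido before iodo.
The complex ion is anionic, so copper takes the -ate form cuprate(I).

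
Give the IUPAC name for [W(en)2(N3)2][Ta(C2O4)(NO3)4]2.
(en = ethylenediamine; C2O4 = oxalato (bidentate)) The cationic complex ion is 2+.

diazidobis(ethylenediamine)tungsten(IV) tetranitratooxalatotantalate(V)

Both ions are complex: the cation is named first with the plain metal name, the anion second with the -ate form; each ion's ligands are alphabetised independently.
The complex cation is given as 2+; its ligand charges sum to -2, so W = +4.
With 2 anions per cation, each anion must be 2/2 = 1−.
Anion: ligand charges sum to -6; for the ion to be 1−, Ta = +5.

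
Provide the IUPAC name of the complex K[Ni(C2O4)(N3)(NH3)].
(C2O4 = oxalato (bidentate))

The 1 potassium counter-ion carries a total charge of +1, so each complex ion is 1−.
Ligand charges: 1×azido (-1 each), 1×ammine (neutral), 1×oxalato (-2 each); total -3. So Ni + (-3) = 1−, giving Ni = +2.
The complex ion is anionic, so nickel takes the -ate form nickelate(II).

potassium ammineazidooxalatonickelate(II)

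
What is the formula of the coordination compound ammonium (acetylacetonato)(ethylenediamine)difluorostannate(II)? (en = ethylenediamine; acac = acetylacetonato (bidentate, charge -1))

Ligands: 2 fluoro (F, -1), 1 ethylenediamine (en, neutral), 1 acetylacetonato (acac, -1). Ligand charge sum = -3.
Charge balance with ammonium (+1) requires 1 complex ion per 1 ammonium.

NH4[Sn(acac)(en)F2]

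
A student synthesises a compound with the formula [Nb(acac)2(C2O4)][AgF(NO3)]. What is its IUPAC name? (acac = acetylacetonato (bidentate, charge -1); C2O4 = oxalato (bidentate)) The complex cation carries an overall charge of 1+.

Both ions are complex: the cation is named first with the plain metal name, the anion second with the -ate form; each ion's ligands are alphabetised independently.
The complex cation is given as 1+; its ligand charges sum to -4, so Nb = +5.
A 1:1 salt means the anion carries the equal and opposite charge, 1−.
Anion: ligand charges sum to -2; for the ion to be 1−, Ag = +1.

bis(acetylacetonato)oxalatoniobium(V) fluoronitratoargentate(I)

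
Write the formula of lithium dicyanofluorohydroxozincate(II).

Li2[Zn(CN)2F(OH)]

Ligands: 2 cyano (CN, -1), 1 hydroxo (OH, -1), 1 fluoro (F, -1). Ligand charge sum = -4.
With Zn in oxidation state +2, the complex ion is [Zn...]^2−.
Charge balance with lithium (+1) requires 1 complex ion per 2 lithium.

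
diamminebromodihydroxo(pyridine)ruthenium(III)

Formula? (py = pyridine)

[RuBr(NH3)2(OH)2(py)]

Ligands: 2 hydroxo (OH, -1), 2 ammine (NH3, neutral), 1 pyridine (py, neutral), 1 bromo (Br, -1). Ligand charge sum = -3.
With Ru in oxidation state +3, the complex ion is [Ru...].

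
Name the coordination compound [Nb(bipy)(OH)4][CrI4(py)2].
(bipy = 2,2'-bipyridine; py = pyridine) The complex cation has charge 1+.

(2,2'-bipyridine)tetrahydroxoniobium(V) tetraiodobis(pyridine)chromate(III)

Both ions are complex: the cation is named first with the plain metal name, the anion second with the -ate form; each ion's ligands are alphabetised independently.
The complex cation is given as 1+; its ligand charges sum to -4, so Nb = +5.
A 1:1 salt means the anion carries the equal and opposite charge, 1−.
Anion: ligand charges sum to -4; for the ion to be 1−, Cr = +3.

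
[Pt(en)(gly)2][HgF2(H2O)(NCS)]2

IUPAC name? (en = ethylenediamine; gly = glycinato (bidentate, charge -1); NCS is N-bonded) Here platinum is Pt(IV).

(ethylenediamine)bis(glycinato)platinum(IV) aquadifluoroisothiocyanatomercurate(II)

Both ions are complex: the cation is named first with the plain metal name, the anion second with the -ate form; each ion's ligands are alphabetised independently.
Pt is given as +4; the cation's ligand charges sum to -2, so the complex cation is 2+.
With 2 anions per cation, each anion must be 2/2 = 1−.
Anion: ligand charges sum to -3; for the ion to be 1−, Hg = +2.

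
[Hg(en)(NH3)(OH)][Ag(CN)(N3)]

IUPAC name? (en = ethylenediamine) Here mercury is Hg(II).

ammine(ethylenediamine)hydroxomercury(II) azidocyanoargentate(I)

Both ions are complex: the cation is named first with the plain metal name, the anion second with the -ate form; each ion's ligands are alphabetised independently.
Hg is given as +2; the cation's ligand charges sum to -1, so the complex cation is 1+.
A 1:1 salt means the anion carries the equal and opposite charge, 1−.
Anion: ligand charges sum to -2; for the ion to be 1−, Ag = +1.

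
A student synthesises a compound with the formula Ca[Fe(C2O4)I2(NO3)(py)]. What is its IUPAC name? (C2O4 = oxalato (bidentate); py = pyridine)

calcium diiodonitratooxalato(pyridine)ferrate(III)

The 1 calcium counter-ion carries a total charge of +2, so each complex ion is 2−.
Ligand charges: 2×iodo (-1 each), 1×oxalato (-2 each), 1×pyridine (neutral), 1×nitrato (-1 each); total -5. So Fe + (-5) = 2−, giving Fe = +3.
Ligands are named alphabetically: iodo before nitrato before oxalato before pyridine.
The complex ion is anionic, so iron takes the -ate form ferrate(III).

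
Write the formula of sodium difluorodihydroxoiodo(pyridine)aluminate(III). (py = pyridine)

Na2[AlF2I(OH)2(py)]

Ligands: 1 pyridine (py, neutral), 1 iodo (I, -1), 2 hydroxo (OH, -1), 2 fluoro (F, -1). Ligand charge sum = -5.
With Al in oxidation state +3, the complex ion is [Al...]^2−.
Charge balance with sodium (+1) requires 1 complex ion per 2 sodium.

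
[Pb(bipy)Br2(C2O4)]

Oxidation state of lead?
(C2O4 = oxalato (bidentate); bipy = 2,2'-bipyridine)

+4

No counter-ion: the bracketed complex is neutral.
Ligand charges: 2×Br = -2; 1×C2O4 = -2; 1×bipy neutral; sum -4.
Pb + (-4) = 0 ⇒ Pb is +4.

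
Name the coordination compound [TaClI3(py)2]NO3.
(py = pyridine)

The 1 nitrate counter-ion carries a total charge of -1, so each complex ion is 1+.
Ligand charges: 2×pyridine (neutral), 1×chloro (-1 each), 3×iodo (-1 each); total -4. So Ta + (-4) = 1+, giving Ta = +5.
Ligands are named alphabetically: chloro before iodo before pyridine.

chlorotriiodobis(pyridine)tantalum(V) nitrate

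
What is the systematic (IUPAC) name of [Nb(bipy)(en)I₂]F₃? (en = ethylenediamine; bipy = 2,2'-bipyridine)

The 3 fluoride counter-ions carry a total charge of -3, so each complex ion is 3+.
Ligand charges: 2×iodo (-1 each), 1×ethylenediamine (neutral), 1×2,2'-bipyridine (neutral); total -2. So Nb + (-2) = 3+, giving Nb = +5.
Ligands are named alphabetically: bipyridine before ethylenediamine before iodo.

(2,2'-bipyridine)(ethylenediamine)diiodoniobium(V) fluoride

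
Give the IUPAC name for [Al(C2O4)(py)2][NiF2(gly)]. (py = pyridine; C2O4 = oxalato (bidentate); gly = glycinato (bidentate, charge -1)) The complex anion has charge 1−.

oxalatobis(pyridine)aluminium(III) difluoro(glycinato)nickelate(II)

The complex anion is given as 1−; its ligand charges sum to -3, so Ni = +2.
A 1:1 salt means the cation carries the equal and opposite charge, 1+.
Cation: ligand charges sum to -2; for the ion to be 1+, Al = +3.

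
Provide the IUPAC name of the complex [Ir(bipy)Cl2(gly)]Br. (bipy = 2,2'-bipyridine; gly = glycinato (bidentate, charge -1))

The 1 bromide counter-ion carries a total charge of -1, so each complex ion is 1+.
Ligand charges: 1×2,2'-bipyridine (neutral), 1×glycinato (-1 each), 2×chloro (-1 each); total -3. So Ir + (-3) = 1+, giving Ir = +4.
Ligands are named alphabetically: bipyridine before chloro before glycinato.

(2,2'-bipyridine)dichloro(glycinato)iridium(IV) bromide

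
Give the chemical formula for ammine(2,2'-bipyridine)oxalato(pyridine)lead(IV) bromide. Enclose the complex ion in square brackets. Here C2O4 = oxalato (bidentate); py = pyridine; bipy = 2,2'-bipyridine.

[Pb(bipy)(C2O4)(NH3)(py)]Br2

Ligands: 1 oxalato (C2O4, -2), 1 ammine (NH3, neutral), 1 pyridine (py, neutral), 1 2,2'-bipyridine (bipy, neutral). Ligand charge sum = -2.
With Pb in oxidation state +4, the complex ion is [Pb...]^2+.
Charge balance with bromide (-1) requires 1 complex ion per 2 bromide.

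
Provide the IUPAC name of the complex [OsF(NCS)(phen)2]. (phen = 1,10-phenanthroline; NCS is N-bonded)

There is no counter-ion, so the complex is neutral overall.
Ligand charges: 2×1,10-phenanthroline (neutral), 1×fluoro (-1 each), 1×isothiocyanato (-1 each); total -2. So Os + (-2) = 0, giving Os = +2.
Ligands are named alphabetically: fluoro before isothiocyanato before phenanthroline.

fluoroisothiocyanatobis(1,10-phenanthroline)osmium(II)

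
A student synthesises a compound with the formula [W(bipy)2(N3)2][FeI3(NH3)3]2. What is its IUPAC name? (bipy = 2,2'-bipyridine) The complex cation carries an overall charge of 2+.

diazidobis(2,2'-bipyridine)tungsten(IV) triamminetriiodoferrate(II)

Both ions are complex: the cation is named first with the plain metal name, the anion second with the -ate form; each ion's ligands are alphabetised independently.
The complex cation is given as 2+; its ligand charges sum to -2, so W = +4.
With 2 anions per cation, each anion must be 2/2 = 1−.
Anion: ligand charges sum to -3; for the ion to be 1−, Fe = +2.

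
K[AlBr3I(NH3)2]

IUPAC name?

The 1 potassium counter-ion carries a total charge of +1, so each complex ion is 1−.
Ligand charges: 2×ammine (neutral), 1×iodo (-1 each), 3×bromo (-1 each); total -4. So Al + (-4) = 1−, giving Al = +3.
Ligands are named alphabetically: ammine before bromo before iodo.
The complex ion is anionic, so aluminium takes the -ate form aluminate(III).

potassium diamminetribromoiodoaluminate(III)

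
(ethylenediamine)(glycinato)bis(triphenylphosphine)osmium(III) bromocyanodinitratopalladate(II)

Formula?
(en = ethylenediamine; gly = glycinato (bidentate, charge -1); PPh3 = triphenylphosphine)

[Os(en)(gly)(PPh3)2][PdBr(CN)(NO3)2]

Cation [Os…]: ligand charges -1, Os(III) ⇒ ion charge 2+.
Anion [Pd…]: ligand charges -4, Pd(II) ⇒ ion charge 2−.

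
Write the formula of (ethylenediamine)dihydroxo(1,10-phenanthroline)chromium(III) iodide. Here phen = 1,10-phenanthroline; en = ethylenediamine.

[Cr(en)(OH)2(phen)]I

Ligands: 2 hydroxo (OH, -1), 1 1,10-phenanthroline (phen, neutral), 1 ethylenediamine (en, neutral). Ligand charge sum = -2.
Charge balance with iodide (-1) requires 1 complex ion per 1 iodide.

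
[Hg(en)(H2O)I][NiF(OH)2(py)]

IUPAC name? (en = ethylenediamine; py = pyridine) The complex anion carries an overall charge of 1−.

aqua(ethylenediamine)iodomercury(II) fluorodihydroxo(pyridine)nickelate(II)

The complex anion is given as 1−; its ligand charges sum to -3, so Ni = +2.
A 1:1 salt means the cation carries the equal and opposite charge, 1+.
Cation: ligand charges sum to -1; for the ion to be 1+, Hg = +2.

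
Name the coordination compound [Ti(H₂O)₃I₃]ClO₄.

triaquatriiodotitanium(IV) perchlorate

The 1 perchlorate counter-ion carries a total charge of -1, so each complex ion is 1+.
Ligand charges: 3×aqua (neutral), 3×iodo (-1 each); total -3. So Ti + (-3) = 1+, giving Ti = +4.
Ligands are named alphabetically: aqua before iodo.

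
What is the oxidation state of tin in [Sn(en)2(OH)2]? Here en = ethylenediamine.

No counter-ion: the bracketed complex is neutral.
Ligand charges: 2×en neutral; 2×OH = -2; sum -2.
Sn + (-2) = 0 ⇒ Sn is +2.

+2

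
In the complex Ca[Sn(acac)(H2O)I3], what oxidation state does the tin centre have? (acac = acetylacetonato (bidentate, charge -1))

1 calcium outside the brackets (+2 each) → the complex ion is 2−.
Ligand charges: 1×H2O neutral; 3×I = -3; 1×acac = -1; sum -4.
Sn + (-4) = 2− ⇒ Sn is +2.

+2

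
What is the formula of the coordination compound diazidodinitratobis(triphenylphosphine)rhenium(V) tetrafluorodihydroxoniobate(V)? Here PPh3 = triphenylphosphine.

[Re(N3)2(NO3)2(PPh3)2][NbF4(OH)2]

Cation [Re…]: ligand charges -4, Re(V) ⇒ ion charge 1+.
Anion [Nb…]: ligand charges -6, Nb(V) ⇒ ion charge 1−.
One 1+ cation balances one 1− anion.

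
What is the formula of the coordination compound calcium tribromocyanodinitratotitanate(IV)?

Ca[TiBr3(CN)(NO3)2]

Ligands: 2 nitrato (NO3, -1), 1 cyano (CN, -1), 3 bromo (Br, -1). Ligand charge sum = -6.
With Ti in oxidation state +4, the complex ion is [Ti...]^2−.
Charge balance with calcium (+2) requires 1 complex ion per 1 calcium.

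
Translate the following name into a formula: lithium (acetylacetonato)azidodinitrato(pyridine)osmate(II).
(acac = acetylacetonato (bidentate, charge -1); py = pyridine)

Li2[Os(acac)(N3)(NO3)2(py)]

Ligands: 1 acetylacetonato (acac, -1), 1 pyridine (py, neutral), 1 azido (N3, -1), 2 nitrato (NO3, -1). Ligand charge sum = -4.
With Os in oxidation state +2, the complex ion is [Os...]^2−.
Charge balance with lithium (+1) requires 1 complex ion per 2 lithium.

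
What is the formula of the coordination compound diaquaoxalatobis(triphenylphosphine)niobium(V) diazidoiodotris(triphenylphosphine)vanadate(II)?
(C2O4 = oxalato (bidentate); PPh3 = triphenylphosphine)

[Nb(C2O4)(H2O)2(PPh3)2][VI(N3)2(PPh3)3]3

Cation [Nb…]: ligand charges -2, Nb(V) ⇒ ion charge 3+.
Anion [V…]: ligand charges -3, V(II) ⇒ ion charge 1−.
One 3+ cation requires 3 of the 1− anion.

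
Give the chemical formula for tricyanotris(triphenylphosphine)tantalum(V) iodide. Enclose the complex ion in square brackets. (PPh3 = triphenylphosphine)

Ligands: 3 cyano (CN, -1), 3 triphenylphosphine (PPh3, neutral). Ligand charge sum = -3.
With Ta in oxidation state +5, the complex ion is [Ta...]^2+.
Charge balance with iodide (-1) requires 1 complex ion per 2 iodide.

[Ta(CN)3(PPh3)3]I2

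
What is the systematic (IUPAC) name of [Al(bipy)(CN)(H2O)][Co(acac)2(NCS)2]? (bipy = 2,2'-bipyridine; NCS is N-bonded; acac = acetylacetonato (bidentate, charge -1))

aqua(2,2'-bipyridine)cyanoaluminium(III) bis(acetylacetonato)diisothiocyanatocobaltate(II)

Both ions are complex: the cation is named first with the plain metal name, the anion second with the -ate form; each ion's ligands are alphabetised independently.
Aluminium is always +3 in its complexes; the cation's ligand charges sum to -1, so the complex cation is 2+.
A 1:1 salt means the anion carries the equal and opposite charge, 2−.
Anion: ligand charges sum to -4; for the ion to be 2−, Co = +2.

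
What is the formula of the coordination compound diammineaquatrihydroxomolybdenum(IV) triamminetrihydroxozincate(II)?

Cation [Mo…]: ligand charges -3, Mo(IV) ⇒ ion charge 1+.
Anion [Zn…]: ligand charges -3, Zn(II) ⇒ ion charge 1−.
One 1+ cation balances one 1− anion.

[Mo(H2O)(NH3)2(OH)3][Zn(NH3)3(OH)3]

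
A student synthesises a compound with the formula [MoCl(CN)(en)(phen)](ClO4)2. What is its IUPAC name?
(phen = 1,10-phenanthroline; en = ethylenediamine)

chlorocyano(ethylenediamine)(1,10-phenanthroline)molybdenum(IV) perchlorate

The 2 perchlorate counter-ions carry a total charge of -2, so each complex ion is 2+.
Ligand charges: 1×1,10-phenanthroline (neutral), 1×ethylenediamine (neutral), 1×cyano (-1 each), 1×chloro (-1 each); total -2. So Mo + (-2) = 2+, giving Mo = +4.
Ligands are named alphabetically: chloro before cyano before ethylenediamine before phenanthroline.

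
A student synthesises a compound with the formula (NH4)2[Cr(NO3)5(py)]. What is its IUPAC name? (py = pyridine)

The 2 ammonium counter-ions carry a total charge of +2, so each complex ion is 2−.
Ligand charges: 1×pyridine (neutral), 5×nitrato (-1 each); total -5. So Cr + (-5) = 2−, giving Cr = +3.
Ligands are named alphabetically: nitrato before pyridine.
The complex ion is anionic, so chromium takes the -ate form chromate(III).

ammonium pentanitrato(pyridine)chromate(III)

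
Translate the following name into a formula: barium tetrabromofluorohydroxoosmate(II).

Ligands: 4 bromo (Br, -1), 1 fluoro (F, -1), 1 hydroxo (OH, -1). Ligand charge sum = -6.
With Os in oxidation state +2, the complex ion is [Os...]^4−.
Charge balance with barium (+2) requires 1 complex ion per 2 barium.

Ba2[OsBr4F(OH)]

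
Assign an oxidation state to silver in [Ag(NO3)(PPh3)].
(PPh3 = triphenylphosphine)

No counter-ion: the bracketed complex is neutral.
Ligand charges: 1×PPh3 neutral; 1×NO3 = -1; sum -1.
Ag + (-1) = 0 ⇒ Ag is +1.

+1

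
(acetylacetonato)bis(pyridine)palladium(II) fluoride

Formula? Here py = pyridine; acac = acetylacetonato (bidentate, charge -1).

[Pd(acac)(py)2]F

Ligands: 2 pyridine (py, neutral), 1 acetylacetonato (acac, -1). Ligand charge sum = -1.
With Pd in oxidation state +2, the complex ion is [Pd...]^1+.
Charge balance with fluoride (-1) requires 1 complex ion per 1 fluoride.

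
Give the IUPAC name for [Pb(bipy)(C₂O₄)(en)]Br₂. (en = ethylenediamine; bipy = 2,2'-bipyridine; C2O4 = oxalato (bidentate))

(2,2'-bipyridine)(ethylenediamine)oxalatolead(IV) bromide

The 2 bromide counter-ions carry a total charge of -2, so each complex ion is 2+.
Ligand charges: 1×ethylenediamine (neutral), 1×2,2'-bipyridine (neutral), 1×oxalato (-2 each); total -2. So Pb + (-2) = 2+, giving Pb = +4.
Ligands are named alphabetically: bipyridine before ethylenediamine before oxalato.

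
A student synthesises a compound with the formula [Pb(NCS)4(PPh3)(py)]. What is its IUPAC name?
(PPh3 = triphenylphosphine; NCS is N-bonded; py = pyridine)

tetraisothiocyanato(pyridine)(triphenylphosphine)lead(IV)

There is no counter-ion, so the complex is neutral overall.
Ligand charges: 1×triphenylphosphine (neutral), 4×isothiocyanato (-1 each), 1×pyridine (neutral); total -4. So Pb + (-4) = 0, giving Pb = +4.
Ligands are named alphabetically: isothiocyanato before pyridine before triphenylphosphine.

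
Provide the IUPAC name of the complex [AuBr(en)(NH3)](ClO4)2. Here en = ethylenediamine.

The 2 perchlorate counter-ions carry a total charge of -2, so each complex ion is 2+.
Ligand charges: 1×ethylenediamine (neutral), 1×ammine (neutral), 1×bromo (-1 each); total -1. So Au + (-1) = 2+, giving Au = +3.
Ligands are named alphabetically: ammine before bromo before ethylenediamine.

amminebromo(ethylenediamine)gold(III) perchlorate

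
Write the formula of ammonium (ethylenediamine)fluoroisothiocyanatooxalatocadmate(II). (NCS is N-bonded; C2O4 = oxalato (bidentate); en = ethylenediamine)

Ligands: 1 isothiocyanato (NCS, -1), 1 oxalato (C2O4, -2), 1 fluoro (F, -1), 1 ethylenediamine (en, neutral). Ligand charge sum = -4.
Charge balance with ammonium (+1) requires 1 complex ion per 2 ammonium.

(NH4)2[Cd(C2O4)(en)F(NCS)]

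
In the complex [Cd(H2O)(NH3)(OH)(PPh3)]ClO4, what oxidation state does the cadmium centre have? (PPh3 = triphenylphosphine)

1 perchlorate outside the brackets (-1 each) → the complex ion is 1+.
Ligand charges: 1×PPh3 neutral; 1×OH = -1; 1×H2O neutral; 1×NH3 neutral; sum -1.
Cd + (-1) = 1+ ⇒ Cd is +2.

+2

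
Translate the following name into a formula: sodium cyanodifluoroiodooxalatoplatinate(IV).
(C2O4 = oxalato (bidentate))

Na2[Pt(C2O4)(CN)F2I]

Ligands: 2 fluoro (F, -1), 1 oxalato (C2O4, -2), 1 cyano (CN, -1), 1 iodo (I, -1). Ligand charge sum = -6.
With Pt in oxidation state +4, the complex ion is [Pt...]^2−.
Charge balance with sodium (+1) requires 1 complex ion per 2 sodium.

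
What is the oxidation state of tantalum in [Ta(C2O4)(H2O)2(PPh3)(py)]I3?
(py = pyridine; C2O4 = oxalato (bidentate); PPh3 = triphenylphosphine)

+5

3 iodide outside the brackets (-1 each) → the complex ion is 3+.
Ligand charges: 2×H2O neutral; 1×py neutral; 1×C2O4 = -2; 1×PPh3 neutral; sum -2.
Ta + (-2) = 3+ ⇒ Ta is +5.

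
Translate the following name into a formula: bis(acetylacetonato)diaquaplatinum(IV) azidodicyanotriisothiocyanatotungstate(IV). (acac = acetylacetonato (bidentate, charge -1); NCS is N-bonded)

[Pt(acac)2(H2O)2][W(CN)2(N3)(NCS)3]

Cation [Pt…]: ligand charges -2, Pt(IV) ⇒ ion charge 2+.
Anion [W…]: ligand charges -6, W(IV) ⇒ ion charge 2−.
One 2+ cation balances one 2− anion.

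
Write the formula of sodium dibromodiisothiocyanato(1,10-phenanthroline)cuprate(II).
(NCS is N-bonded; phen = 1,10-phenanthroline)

Na2[CuBr2(NCS)2(phen)]

Ligands: 2 bromo (Br, -1), 2 isothiocyanato (NCS, -1), 1 1,10-phenanthroline (phen, neutral). Ligand charge sum = -4.
With Cu in oxidation state +2, the complex ion is [Cu...]^2−.
Charge balance with sodium (+1) requires 1 complex ion per 2 sodium.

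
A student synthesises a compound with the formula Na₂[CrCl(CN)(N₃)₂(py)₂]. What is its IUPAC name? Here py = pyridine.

sodium diazidochlorocyanobis(pyridine)chromate(II)

The 2 sodium counter-ions carry a total charge of +2, so each complex ion is 2−.
Ligand charges: 2×pyridine (neutral), 1×chloro (-1 each), 2×azido (-1 each), 1×cyano (-1 each); total -4. So Cr + (-4) = 2−, giving Cr = +2.
The complex ion is anionic, so chromium takes the -ate form chromate(II).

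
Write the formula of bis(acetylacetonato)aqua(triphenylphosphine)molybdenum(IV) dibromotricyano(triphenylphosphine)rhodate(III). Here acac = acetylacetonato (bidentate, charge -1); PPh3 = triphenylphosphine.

Cation [Mo…]: ligand charges -2, Mo(IV) ⇒ ion charge 2+.
Anion [Rh…]: ligand charges -5, Rh(III) ⇒ ion charge 2−.

[Mo(acac)2(H2O)(PPh3)][RhBr2(CN)3(PPh3)]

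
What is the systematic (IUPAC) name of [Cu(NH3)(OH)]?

amminehydroxocopper(I)

There is no counter-ion, so the complex is neutral overall.
Ligand charges: 1×ammine (neutral), 1×hydroxo (-1 each); total -1. So Cu + (-1) = 0, giving Cu = +1.
Ligands are named alphabetically: ammine before hydroxo.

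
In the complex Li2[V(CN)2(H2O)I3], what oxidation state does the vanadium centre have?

+3

2 lithium outside the brackets (+1 each) → the complex ion is 2−.
Ligand charges: 2×CN = -2; 3×I = -3; 1×H2O neutral; sum -5.
V + (-5) = 2− ⇒ V is +3.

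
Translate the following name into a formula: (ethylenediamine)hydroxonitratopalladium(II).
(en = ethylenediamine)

[Pd(en)(NO3)(OH)]

Ligands: 1 ethylenediamine (en, neutral), 1 nitrato (NO3, -1), 1 hydroxo (OH, -1). Ligand charge sum = -2.
With Pd in oxidation state +2, the complex ion is [Pd...].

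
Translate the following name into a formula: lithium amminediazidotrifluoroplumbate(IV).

Ligands: 3 fluoro (F, -1), 2 azido (N3, -1), 1 ammine (NH3, neutral). Ligand charge sum = -5.
With Pb in oxidation state +4, the complex ion is [Pb...]^1−.
Charge balance with lithium (+1) requires 1 complex ion per 1 lithium.

Li[PbF3(N3)2(NH3)]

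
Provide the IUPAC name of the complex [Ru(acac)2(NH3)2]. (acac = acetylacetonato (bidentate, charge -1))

There is no counter-ion, so the complex is neutral overall.
Ligand charges: 2×ammine (neutral), 2×acetylacetonato (-1 each); total -2. So Ru + (-2) = 0, giving Ru = +2.
Ligands are named alphabetically: acetylacetonato before ammine.

bis(acetylacetonato)diammineruthenium(II)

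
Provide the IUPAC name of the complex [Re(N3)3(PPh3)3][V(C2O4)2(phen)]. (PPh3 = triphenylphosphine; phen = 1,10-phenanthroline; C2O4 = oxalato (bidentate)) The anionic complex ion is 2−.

triazidotris(triphenylphosphine)rhenium(V) dioxalato(1,10-phenanthroline)vanadate(II)

The complex anion is given as 2−; its ligand charges sum to -4, so V = +2.
A 1:1 salt means the cation carries the equal and opposite charge, 2+.
Cation: ligand charges sum to -3; for the ion to be 2+, Re = +5.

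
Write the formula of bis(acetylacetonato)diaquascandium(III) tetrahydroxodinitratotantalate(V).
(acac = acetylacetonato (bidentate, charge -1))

[Sc(acac)2(H2O)2][Ta(NO3)2(OH)4]

Cation [Sc…]: ligand charges -2, Sc(III) ⇒ ion charge 1+.
Anion [Ta…]: ligand charges -6, Ta(V) ⇒ ion charge 1−.
One 1+ cation balances one 1− anion.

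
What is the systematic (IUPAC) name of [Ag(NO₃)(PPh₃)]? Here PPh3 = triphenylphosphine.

nitrato(triphenylphosphine)silver(I)

There is no counter-ion, so the complex is neutral overall.
Ligand charges: 1×nitrato (-1 each), 1×triphenylphosphine (neutral); total -1. So Ag + (-1) = 0, giving Ag = +1.
Ligands are named alphabetically: nitrato before triphenylphosphine.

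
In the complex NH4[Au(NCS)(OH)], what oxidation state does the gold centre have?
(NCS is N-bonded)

+1

1 ammonium outside the brackets (+1 each) → the complex ion is 1−.
Ligand charges: 1×OH = -1; 1×NCS = -1; sum -2.
Au + (-2) = 1− ⇒ Au is +1.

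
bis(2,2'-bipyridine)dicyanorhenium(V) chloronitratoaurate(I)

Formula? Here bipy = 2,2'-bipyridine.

[Re(bipy)2(CN)2][AuCl(NO3)]3

Cation [Re…]: ligand charges -2, Re(V) ⇒ ion charge 3+.
Anion [Au…]: ligand charges -2, Au(I) ⇒ ion charge 1−.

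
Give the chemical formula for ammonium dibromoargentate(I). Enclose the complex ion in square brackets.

Ligands: 2 bromo (Br, -1). Ligand charge sum = -2.
Charge balance with ammonium (+1) requires 1 complex ion per 1 ammonium.

NH4[AgBr2]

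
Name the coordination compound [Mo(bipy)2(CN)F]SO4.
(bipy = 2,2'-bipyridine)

bis(2,2'-bipyridine)cyanofluoromolybdenum(IV) sulfate

The 1 sulfate counter-ion carries a total charge of -2, so each complex ion is 2+.
Ligand charges: 1×fluoro (-1 each), 1×cyano (-1 each), 2×2,2'-bipyridine (neutral); total -2. So Mo + (-2) = 2+, giving Mo = +4.
Ligands are named alphabetically: bipyridine before cyano before fluoro.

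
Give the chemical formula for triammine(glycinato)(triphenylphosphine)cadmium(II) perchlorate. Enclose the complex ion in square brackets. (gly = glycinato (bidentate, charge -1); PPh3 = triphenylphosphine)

[Cd(gly)(NH3)3(PPh3)]ClO4

Ligands: 1 glycinato (gly, -1), 3 ammine (NH3, neutral), 1 triphenylphosphine (PPh3, neutral). Ligand charge sum = -1.
With Cd in oxidation state +2, the complex ion is [Cd...]^1+.
Charge balance with perchlorate (-1) requires 1 complex ion per 1 perchlorate.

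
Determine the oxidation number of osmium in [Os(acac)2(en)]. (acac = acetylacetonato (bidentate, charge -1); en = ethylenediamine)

+2

No counter-ion: the bracketed complex is neutral.
Ligand charges: 2×acac = -2; 1×en neutral; sum -2.
Os + (-2) = 0 ⇒ Os is +2.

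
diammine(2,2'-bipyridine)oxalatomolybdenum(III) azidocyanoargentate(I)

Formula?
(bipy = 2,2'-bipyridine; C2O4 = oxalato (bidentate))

[Mo(bipy)(C2O4)(NH3)2][Ag(CN)(N3)]

Cation [Mo…]: ligand charges -2, Mo(III) ⇒ ion charge 1+.
Anion [Ag…]: ligand charges -2, Ag(I) ⇒ ion charge 1−.
One 1+ cation balances one 1− anion.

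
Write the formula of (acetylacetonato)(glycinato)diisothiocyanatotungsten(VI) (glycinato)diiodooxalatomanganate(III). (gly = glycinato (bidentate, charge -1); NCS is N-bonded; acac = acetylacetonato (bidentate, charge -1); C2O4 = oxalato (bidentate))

[W(acac)(gly)(NCS)2][Mn(C2O4)(gly)I2]

Cation [W…]: ligand charges -4, W(VI) ⇒ ion charge 2+.
Anion [Mn…]: ligand charges -5, Mn(III) ⇒ ion charge 2−.
One 2+ cation balances one 2− anion.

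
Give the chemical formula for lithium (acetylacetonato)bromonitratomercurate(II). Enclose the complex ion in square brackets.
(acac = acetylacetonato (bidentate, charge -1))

Li[Hg(acac)Br(NO3)]

Ligands: 1 bromo (Br, -1), 1 acetylacetonato (acac, -1), 1 nitrato (NO3, -1). Ligand charge sum = -3.
With Hg in oxidation state +2, the complex ion is [Hg...]^1−.
Charge balance with lithium (+1) requires 1 complex ion per 1 lithium.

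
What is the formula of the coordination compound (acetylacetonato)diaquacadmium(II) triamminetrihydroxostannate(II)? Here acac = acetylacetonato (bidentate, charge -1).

[Cd(acac)(H2O)2][Sn(NH3)3(OH)3]

Cation [Cd…]: ligand charges -1, Cd(II) ⇒ ion charge 1+.
Anion [Sn…]: ligand charges -3, Sn(II) ⇒ ion charge 1−.
One 1+ cation balances one 1− anion.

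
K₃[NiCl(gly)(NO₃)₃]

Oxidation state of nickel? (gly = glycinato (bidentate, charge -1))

+2

3 potassium outside the brackets (+1 each) → the complex ion is 3−.
Ligand charges: 1×Cl = -1; 1×gly = -1; 3×NO3 = -3; sum -5.
Ni + (-5) = 3− ⇒ Ni is +2.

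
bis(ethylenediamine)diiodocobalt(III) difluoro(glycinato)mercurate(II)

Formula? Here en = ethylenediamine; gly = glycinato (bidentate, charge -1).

[Co(en)2I2][HgF2(gly)]

Cation [Co…]: ligand charges -2, Co(III) ⇒ ion charge 1+.
Anion [Hg…]: ligand charges -3, Hg(II) ⇒ ion charge 1−.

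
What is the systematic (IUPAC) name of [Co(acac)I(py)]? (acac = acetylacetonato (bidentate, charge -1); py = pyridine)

(acetylacetonato)iodo(pyridine)cobalt(II)

There is no counter-ion, so the complex is neutral overall.
Ligand charges: 1×acetylacetonato (-1 each), 1×iodo (-1 each), 1×pyridine (neutral); total -2. So Co + (-2) = 0, giving Co = +2.
Ligands are named alphabetically: acetylacetonato before iodo before pyridine.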